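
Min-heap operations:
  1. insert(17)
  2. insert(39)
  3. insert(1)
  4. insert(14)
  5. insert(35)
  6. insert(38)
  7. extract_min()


insert(17) -> [17]
insert(39) -> [17, 39]
insert(1) -> [1, 39, 17]
insert(14) -> [1, 14, 17, 39]
insert(35) -> [1, 14, 17, 39, 35]
insert(38) -> [1, 14, 17, 39, 35, 38]
extract_min()->1, [14, 35, 17, 39, 38]

Final heap: [14, 35, 17, 39, 38]


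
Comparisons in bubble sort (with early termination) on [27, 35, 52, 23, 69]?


Algorithm: bubble sort (with early termination)
Input: [27, 35, 52, 23, 69]
Sorted: [23, 27, 35, 52, 69]

10


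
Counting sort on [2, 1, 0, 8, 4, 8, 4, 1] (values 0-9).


Input: [2, 1, 0, 8, 4, 8, 4, 1]
Counts: [1, 2, 1, 0, 2, 0, 0, 0, 2, 0]

Sorted: [0, 1, 1, 2, 4, 4, 8, 8]


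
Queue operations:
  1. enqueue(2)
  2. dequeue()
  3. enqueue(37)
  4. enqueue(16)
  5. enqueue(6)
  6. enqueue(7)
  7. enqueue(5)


enqueue(2) -> [2]
dequeue()->2, []
enqueue(37) -> [37]
enqueue(16) -> [37, 16]
enqueue(6) -> [37, 16, 6]
enqueue(7) -> [37, 16, 6, 7]
enqueue(5) -> [37, 16, 6, 7, 5]

Final queue: [37, 16, 6, 7, 5]


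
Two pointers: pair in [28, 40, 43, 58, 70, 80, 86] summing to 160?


lo=0(28)+hi=6(86)=114
lo=1(40)+hi=6(86)=126
lo=2(43)+hi=6(86)=129
lo=3(58)+hi=6(86)=144
lo=4(70)+hi=6(86)=156
lo=5(80)+hi=6(86)=166

No pair found


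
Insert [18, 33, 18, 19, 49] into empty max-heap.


Insert 18: [18]
Insert 33: [33, 18]
Insert 18: [33, 18, 18]
Insert 19: [33, 19, 18, 18]
Insert 49: [49, 33, 18, 18, 19]

Final heap: [49, 33, 18, 18, 19]


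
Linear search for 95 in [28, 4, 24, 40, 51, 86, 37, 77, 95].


i=0: 28!=95
i=1: 4!=95
i=2: 24!=95
i=3: 40!=95
i=4: 51!=95
i=5: 86!=95
i=6: 37!=95
i=7: 77!=95
i=8: 95==95 found!

Found at 8, 9 comps


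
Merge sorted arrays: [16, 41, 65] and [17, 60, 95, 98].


Take 16 from A
Take 17 from B
Take 41 from A
Take 60 from B
Take 65 from A

Merged: [16, 17, 41, 60, 65, 95, 98]


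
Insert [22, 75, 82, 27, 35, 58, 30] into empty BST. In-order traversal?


Insert 22: root
Insert 75: R from 22
Insert 82: R from 22 -> R from 75
Insert 27: R from 22 -> L from 75
Insert 35: R from 22 -> L from 75 -> R from 27
Insert 58: R from 22 -> L from 75 -> R from 27 -> R from 35
Insert 30: R from 22 -> L from 75 -> R from 27 -> L from 35

In-order: [22, 27, 30, 35, 58, 75, 82]


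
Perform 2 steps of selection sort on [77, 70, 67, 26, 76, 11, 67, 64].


Initial: [77, 70, 67, 26, 76, 11, 67, 64]
Step 1: min=11 at 5
  Swap: [11, 70, 67, 26, 76, 77, 67, 64]
Step 2: min=26 at 3
  Swap: [11, 26, 67, 70, 76, 77, 67, 64]

After 2 steps: [11, 26, 67, 70, 76, 77, 67, 64]


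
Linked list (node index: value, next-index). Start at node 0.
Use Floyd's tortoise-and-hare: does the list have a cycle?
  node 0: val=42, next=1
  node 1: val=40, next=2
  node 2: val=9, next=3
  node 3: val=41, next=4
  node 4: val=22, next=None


Floyd's tortoise (slow, +1) and hare (fast, +2):
  init: slow=0, fast=0
  step 1: slow=1, fast=2
  step 2: slow=2, fast=4
  step 3: fast -> None, no cycle

Cycle: no


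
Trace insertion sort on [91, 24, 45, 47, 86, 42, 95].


Initial: [91, 24, 45, 47, 86, 42, 95]
Insert 24: [24, 91, 45, 47, 86, 42, 95]
Insert 45: [24, 45, 91, 47, 86, 42, 95]
Insert 47: [24, 45, 47, 91, 86, 42, 95]
Insert 86: [24, 45, 47, 86, 91, 42, 95]
Insert 42: [24, 42, 45, 47, 86, 91, 95]
Insert 95: [24, 42, 45, 47, 86, 91, 95]

Sorted: [24, 42, 45, 47, 86, 91, 95]


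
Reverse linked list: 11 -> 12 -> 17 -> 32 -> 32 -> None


Step 1: curr=11, set curr.next=prev(None) | reversed so far: 11
Step 2: curr=12, set curr.next=prev(11) | reversed so far: 12 -> 11
Step 3: curr=17, set curr.next=prev(12) | reversed so far: 17 -> 12 -> 11
Step 4: curr=32, set curr.next=prev(17) | reversed so far: 32 -> 17 -> 12 -> 11
Step 5: curr=32, set curr.next=prev(32) | reversed so far: 32 -> 32 -> 17 -> 12 -> 11

32 -> 32 -> 17 -> 12 -> 11 -> None


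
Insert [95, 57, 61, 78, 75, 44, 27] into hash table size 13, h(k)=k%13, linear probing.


Insert 95: h=4 -> slot 4
Insert 57: h=5 -> slot 5
Insert 61: h=9 -> slot 9
Insert 78: h=0 -> slot 0
Insert 75: h=10 -> slot 10
Insert 44: h=5, 1 probes -> slot 6
Insert 27: h=1 -> slot 1

Table: [78, 27, None, None, 95, 57, 44, None, None, 61, 75, None, None]


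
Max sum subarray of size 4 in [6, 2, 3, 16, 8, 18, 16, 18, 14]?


[0:4]: 27
[1:5]: 29
[2:6]: 45
[3:7]: 58
[4:8]: 60
[5:9]: 66

Max: 66 at [5:9]


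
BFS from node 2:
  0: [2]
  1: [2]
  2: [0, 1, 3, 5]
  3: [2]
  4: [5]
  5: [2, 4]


Visit 2, enqueue [0, 1, 3, 5]
Visit 0, enqueue []
Visit 1, enqueue []
Visit 3, enqueue []
Visit 5, enqueue [4]
Visit 4, enqueue []

BFS order: [2, 0, 1, 3, 5, 4]


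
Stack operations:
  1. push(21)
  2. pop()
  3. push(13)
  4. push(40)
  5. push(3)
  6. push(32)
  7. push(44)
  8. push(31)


push(21) -> [21]
pop()->21, []
push(13) -> [13]
push(40) -> [13, 40]
push(3) -> [13, 40, 3]
push(32) -> [13, 40, 3, 32]
push(44) -> [13, 40, 3, 32, 44]
push(31) -> [13, 40, 3, 32, 44, 31]

Final stack: [13, 40, 3, 32, 44, 31]


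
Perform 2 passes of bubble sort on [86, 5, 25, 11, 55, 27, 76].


Initial: [86, 5, 25, 11, 55, 27, 76]
Pass 1: [5, 25, 11, 55, 27, 76, 86] (6 swaps)
Pass 2: [5, 11, 25, 27, 55, 76, 86] (2 swaps)

After 2 passes: [5, 11, 25, 27, 55, 76, 86]


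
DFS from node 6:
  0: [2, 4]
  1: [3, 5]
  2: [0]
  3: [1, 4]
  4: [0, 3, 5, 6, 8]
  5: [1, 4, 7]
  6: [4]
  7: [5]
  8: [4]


Visit 6, push [4]
Visit 4, push [8, 5, 3, 0]
Visit 0, push [2]
Visit 2, push []
Visit 3, push [1]
Visit 1, push [5]
Visit 5, push [7]
Visit 7, push []
Visit 8, push []

DFS order: [6, 4, 0, 2, 3, 1, 5, 7, 8]


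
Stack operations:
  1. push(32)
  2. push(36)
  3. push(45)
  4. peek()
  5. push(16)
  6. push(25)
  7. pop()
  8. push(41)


push(32) -> [32]
push(36) -> [32, 36]
push(45) -> [32, 36, 45]
peek()->45
push(16) -> [32, 36, 45, 16]
push(25) -> [32, 36, 45, 16, 25]
pop()->25, [32, 36, 45, 16]
push(41) -> [32, 36, 45, 16, 41]

Final stack: [32, 36, 45, 16, 41]


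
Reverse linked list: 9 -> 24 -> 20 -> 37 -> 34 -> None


Step 1: curr=9, set curr.next=prev(None) | reversed so far: 9
Step 2: curr=24, set curr.next=prev(9) | reversed so far: 24 -> 9
Step 3: curr=20, set curr.next=prev(24) | reversed so far: 20 -> 24 -> 9
Step 4: curr=37, set curr.next=prev(20) | reversed so far: 37 -> 20 -> 24 -> 9
Step 5: curr=34, set curr.next=prev(37) | reversed so far: 34 -> 37 -> 20 -> 24 -> 9

34 -> 37 -> 20 -> 24 -> 9 -> None


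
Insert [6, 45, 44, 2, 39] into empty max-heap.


Insert 6: [6]
Insert 45: [45, 6]
Insert 44: [45, 6, 44]
Insert 2: [45, 6, 44, 2]
Insert 39: [45, 39, 44, 2, 6]

Final heap: [45, 39, 44, 2, 6]


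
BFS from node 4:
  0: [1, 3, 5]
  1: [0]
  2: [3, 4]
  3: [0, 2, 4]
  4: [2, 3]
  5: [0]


Visit 4, enqueue [2, 3]
Visit 2, enqueue []
Visit 3, enqueue [0]
Visit 0, enqueue [1, 5]
Visit 1, enqueue []
Visit 5, enqueue []

BFS order: [4, 2, 3, 0, 1, 5]


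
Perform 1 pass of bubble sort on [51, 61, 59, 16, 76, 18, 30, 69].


Initial: [51, 61, 59, 16, 76, 18, 30, 69]
Pass 1: [51, 59, 16, 61, 18, 30, 69, 76] (5 swaps)

After 1 pass: [51, 59, 16, 61, 18, 30, 69, 76]


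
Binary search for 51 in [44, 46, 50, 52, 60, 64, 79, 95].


Step 1: lo=0, hi=7, mid=3, val=52
Step 2: lo=0, hi=2, mid=1, val=46
Step 3: lo=2, hi=2, mid=2, val=50

Not found


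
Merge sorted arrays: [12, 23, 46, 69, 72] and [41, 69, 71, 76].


Take 12 from A
Take 23 from A
Take 41 from B
Take 46 from A
Take 69 from A
Take 69 from B
Take 71 from B
Take 72 from A

Merged: [12, 23, 41, 46, 69, 69, 71, 72, 76]


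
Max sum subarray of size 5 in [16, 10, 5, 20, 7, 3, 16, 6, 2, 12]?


[0:5]: 58
[1:6]: 45
[2:7]: 51
[3:8]: 52
[4:9]: 34
[5:10]: 39

Max: 58 at [0:5]


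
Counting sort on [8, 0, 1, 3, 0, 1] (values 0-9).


Input: [8, 0, 1, 3, 0, 1]
Counts: [2, 2, 0, 1, 0, 0, 0, 0, 1, 0]

Sorted: [0, 0, 1, 1, 3, 8]


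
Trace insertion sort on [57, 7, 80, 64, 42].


Initial: [57, 7, 80, 64, 42]
Insert 7: [7, 57, 80, 64, 42]
Insert 80: [7, 57, 80, 64, 42]
Insert 64: [7, 57, 64, 80, 42]
Insert 42: [7, 42, 57, 64, 80]

Sorted: [7, 42, 57, 64, 80]


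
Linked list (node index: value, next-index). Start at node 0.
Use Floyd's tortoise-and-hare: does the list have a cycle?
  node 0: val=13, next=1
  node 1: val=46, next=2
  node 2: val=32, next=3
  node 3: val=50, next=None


Floyd's tortoise (slow, +1) and hare (fast, +2):
  init: slow=0, fast=0
  step 1: slow=1, fast=2
  step 2: fast 2->3->None, no cycle

Cycle: no


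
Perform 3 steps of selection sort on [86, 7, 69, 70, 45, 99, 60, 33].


Initial: [86, 7, 69, 70, 45, 99, 60, 33]
Step 1: min=7 at 1
  Swap: [7, 86, 69, 70, 45, 99, 60, 33]
Step 2: min=33 at 7
  Swap: [7, 33, 69, 70, 45, 99, 60, 86]
Step 3: min=45 at 4
  Swap: [7, 33, 45, 70, 69, 99, 60, 86]

After 3 steps: [7, 33, 45, 70, 69, 99, 60, 86]


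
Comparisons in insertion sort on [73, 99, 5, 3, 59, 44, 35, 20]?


Algorithm: insertion sort
Input: [73, 99, 5, 3, 59, 44, 35, 20]
Sorted: [3, 5, 20, 35, 44, 59, 73, 99]

24


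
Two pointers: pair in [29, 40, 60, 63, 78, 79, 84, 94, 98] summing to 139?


lo=0(29)+hi=8(98)=127
lo=1(40)+hi=8(98)=138
lo=2(60)+hi=8(98)=158
lo=2(60)+hi=7(94)=154
lo=2(60)+hi=6(84)=144
lo=2(60)+hi=5(79)=139

Yes: 60+79=139


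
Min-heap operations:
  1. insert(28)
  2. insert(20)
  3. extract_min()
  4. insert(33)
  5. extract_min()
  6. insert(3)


insert(28) -> [28]
insert(20) -> [20, 28]
extract_min()->20, [28]
insert(33) -> [28, 33]
extract_min()->28, [33]
insert(3) -> [3, 33]

Final heap: [3, 33]


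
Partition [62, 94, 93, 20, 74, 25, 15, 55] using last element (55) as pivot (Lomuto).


Pivot: 55
  20 <= 55: swap -> [20, 94, 93, 62, 74, 25, 15, 55]
  25 <= 55: swap -> [20, 25, 93, 62, 74, 94, 15, 55]
  15 <= 55: swap -> [20, 25, 15, 62, 74, 94, 93, 55]
Place pivot at 3: [20, 25, 15, 55, 74, 94, 93, 62]

Partitioned: [20, 25, 15, 55, 74, 94, 93, 62]


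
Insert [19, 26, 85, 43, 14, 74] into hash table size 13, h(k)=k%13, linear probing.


Insert 19: h=6 -> slot 6
Insert 26: h=0 -> slot 0
Insert 85: h=7 -> slot 7
Insert 43: h=4 -> slot 4
Insert 14: h=1 -> slot 1
Insert 74: h=9 -> slot 9

Table: [26, 14, None, None, 43, None, 19, 85, None, 74, None, None, None]


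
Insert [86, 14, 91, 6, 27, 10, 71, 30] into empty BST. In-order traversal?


Insert 86: root
Insert 14: L from 86
Insert 91: R from 86
Insert 6: L from 86 -> L from 14
Insert 27: L from 86 -> R from 14
Insert 10: L from 86 -> L from 14 -> R from 6
Insert 71: L from 86 -> R from 14 -> R from 27
Insert 30: L from 86 -> R from 14 -> R from 27 -> L from 71

In-order: [6, 10, 14, 27, 30, 71, 86, 91]


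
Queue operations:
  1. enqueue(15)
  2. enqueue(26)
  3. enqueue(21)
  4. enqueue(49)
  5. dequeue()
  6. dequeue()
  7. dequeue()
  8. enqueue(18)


enqueue(15) -> [15]
enqueue(26) -> [15, 26]
enqueue(21) -> [15, 26, 21]
enqueue(49) -> [15, 26, 21, 49]
dequeue()->15, [26, 21, 49]
dequeue()->26, [21, 49]
dequeue()->21, [49]
enqueue(18) -> [49, 18]

Final queue: [49, 18]


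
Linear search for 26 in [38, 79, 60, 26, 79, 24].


i=0: 38!=26
i=1: 79!=26
i=2: 60!=26
i=3: 26==26 found!

Found at 3, 4 comps


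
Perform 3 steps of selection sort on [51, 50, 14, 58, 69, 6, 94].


Initial: [51, 50, 14, 58, 69, 6, 94]
Step 1: min=6 at 5
  Swap: [6, 50, 14, 58, 69, 51, 94]
Step 2: min=14 at 2
  Swap: [6, 14, 50, 58, 69, 51, 94]
Step 3: min=50 at 2
  Swap: [6, 14, 50, 58, 69, 51, 94]

After 3 steps: [6, 14, 50, 58, 69, 51, 94]


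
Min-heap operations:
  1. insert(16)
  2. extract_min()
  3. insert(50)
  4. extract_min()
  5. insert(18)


insert(16) -> [16]
extract_min()->16, []
insert(50) -> [50]
extract_min()->50, []
insert(18) -> [18]

Final heap: [18]


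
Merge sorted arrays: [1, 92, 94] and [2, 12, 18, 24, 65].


Take 1 from A
Take 2 from B
Take 12 from B
Take 18 from B
Take 24 from B
Take 65 from B

Merged: [1, 2, 12, 18, 24, 65, 92, 94]


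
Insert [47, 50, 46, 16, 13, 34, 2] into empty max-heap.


Insert 47: [47]
Insert 50: [50, 47]
Insert 46: [50, 47, 46]
Insert 16: [50, 47, 46, 16]
Insert 13: [50, 47, 46, 16, 13]
Insert 34: [50, 47, 46, 16, 13, 34]
Insert 2: [50, 47, 46, 16, 13, 34, 2]

Final heap: [50, 47, 46, 16, 13, 34, 2]


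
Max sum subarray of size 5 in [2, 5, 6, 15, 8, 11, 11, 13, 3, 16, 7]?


[0:5]: 36
[1:6]: 45
[2:7]: 51
[3:8]: 58
[4:9]: 46
[5:10]: 54
[6:11]: 50

Max: 58 at [3:8]


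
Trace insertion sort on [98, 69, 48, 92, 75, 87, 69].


Initial: [98, 69, 48, 92, 75, 87, 69]
Insert 69: [69, 98, 48, 92, 75, 87, 69]
Insert 48: [48, 69, 98, 92, 75, 87, 69]
Insert 92: [48, 69, 92, 98, 75, 87, 69]
Insert 75: [48, 69, 75, 92, 98, 87, 69]
Insert 87: [48, 69, 75, 87, 92, 98, 69]
Insert 69: [48, 69, 69, 75, 87, 92, 98]

Sorted: [48, 69, 69, 75, 87, 92, 98]


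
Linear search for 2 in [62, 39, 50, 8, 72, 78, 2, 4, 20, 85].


i=0: 62!=2
i=1: 39!=2
i=2: 50!=2
i=3: 8!=2
i=4: 72!=2
i=5: 78!=2
i=6: 2==2 found!

Found at 6, 7 comps


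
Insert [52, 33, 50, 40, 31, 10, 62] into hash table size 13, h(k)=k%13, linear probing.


Insert 52: h=0 -> slot 0
Insert 33: h=7 -> slot 7
Insert 50: h=11 -> slot 11
Insert 40: h=1 -> slot 1
Insert 31: h=5 -> slot 5
Insert 10: h=10 -> slot 10
Insert 62: h=10, 2 probes -> slot 12

Table: [52, 40, None, None, None, 31, None, 33, None, None, 10, 50, 62]


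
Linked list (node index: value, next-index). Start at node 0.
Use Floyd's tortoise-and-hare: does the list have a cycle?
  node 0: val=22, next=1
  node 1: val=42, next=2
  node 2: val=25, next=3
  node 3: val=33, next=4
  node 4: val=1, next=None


Floyd's tortoise (slow, +1) and hare (fast, +2):
  init: slow=0, fast=0
  step 1: slow=1, fast=2
  step 2: slow=2, fast=4
  step 3: fast -> None, no cycle

Cycle: no


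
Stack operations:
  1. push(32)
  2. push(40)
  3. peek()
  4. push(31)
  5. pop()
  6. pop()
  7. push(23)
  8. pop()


push(32) -> [32]
push(40) -> [32, 40]
peek()->40
push(31) -> [32, 40, 31]
pop()->31, [32, 40]
pop()->40, [32]
push(23) -> [32, 23]
pop()->23, [32]

Final stack: [32]


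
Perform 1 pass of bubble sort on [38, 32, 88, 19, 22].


Initial: [38, 32, 88, 19, 22]
Pass 1: [32, 38, 19, 22, 88] (3 swaps)

After 1 pass: [32, 38, 19, 22, 88]


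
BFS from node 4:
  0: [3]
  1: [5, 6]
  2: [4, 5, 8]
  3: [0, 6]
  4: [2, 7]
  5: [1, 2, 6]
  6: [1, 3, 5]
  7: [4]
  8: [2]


Visit 4, enqueue [2, 7]
Visit 2, enqueue [5, 8]
Visit 7, enqueue []
Visit 5, enqueue [1, 6]
Visit 8, enqueue []
Visit 1, enqueue []
Visit 6, enqueue [3]
Visit 3, enqueue [0]
Visit 0, enqueue []

BFS order: [4, 2, 7, 5, 8, 1, 6, 3, 0]


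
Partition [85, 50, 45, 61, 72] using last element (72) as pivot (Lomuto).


Pivot: 72
  50 <= 72: swap -> [50, 85, 45, 61, 72]
  45 <= 72: swap -> [50, 45, 85, 61, 72]
  61 <= 72: swap -> [50, 45, 61, 85, 72]
Place pivot at 3: [50, 45, 61, 72, 85]

Partitioned: [50, 45, 61, 72, 85]


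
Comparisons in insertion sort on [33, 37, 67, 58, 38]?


Algorithm: insertion sort
Input: [33, 37, 67, 58, 38]
Sorted: [33, 37, 38, 58, 67]

7


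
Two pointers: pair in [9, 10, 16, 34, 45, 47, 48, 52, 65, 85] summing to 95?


lo=0(9)+hi=9(85)=94
lo=1(10)+hi=9(85)=95

Yes: 10+85=95


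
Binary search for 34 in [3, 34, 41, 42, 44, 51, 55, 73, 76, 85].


Step 1: lo=0, hi=9, mid=4, val=44
Step 2: lo=0, hi=3, mid=1, val=34

Found at index 1


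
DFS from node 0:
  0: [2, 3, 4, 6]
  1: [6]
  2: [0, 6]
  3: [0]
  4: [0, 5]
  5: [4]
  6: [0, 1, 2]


Visit 0, push [6, 4, 3, 2]
Visit 2, push [6]
Visit 6, push [1]
Visit 1, push []
Visit 3, push []
Visit 4, push [5]
Visit 5, push []

DFS order: [0, 2, 6, 1, 3, 4, 5]


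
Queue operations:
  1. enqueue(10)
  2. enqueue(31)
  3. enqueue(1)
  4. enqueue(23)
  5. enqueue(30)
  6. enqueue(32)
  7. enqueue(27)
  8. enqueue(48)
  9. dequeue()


enqueue(10) -> [10]
enqueue(31) -> [10, 31]
enqueue(1) -> [10, 31, 1]
enqueue(23) -> [10, 31, 1, 23]
enqueue(30) -> [10, 31, 1, 23, 30]
enqueue(32) -> [10, 31, 1, 23, 30, 32]
enqueue(27) -> [10, 31, 1, 23, 30, 32, 27]
enqueue(48) -> [10, 31, 1, 23, 30, 32, 27, 48]
dequeue()->10, [31, 1, 23, 30, 32, 27, 48]

Final queue: [31, 1, 23, 30, 32, 27, 48]


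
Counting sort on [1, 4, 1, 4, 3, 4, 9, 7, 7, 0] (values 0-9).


Input: [1, 4, 1, 4, 3, 4, 9, 7, 7, 0]
Counts: [1, 2, 0, 1, 3, 0, 0, 2, 0, 1]

Sorted: [0, 1, 1, 3, 4, 4, 4, 7, 7, 9]


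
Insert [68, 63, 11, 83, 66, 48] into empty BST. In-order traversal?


Insert 68: root
Insert 63: L from 68
Insert 11: L from 68 -> L from 63
Insert 83: R from 68
Insert 66: L from 68 -> R from 63
Insert 48: L from 68 -> L from 63 -> R from 11

In-order: [11, 48, 63, 66, 68, 83]


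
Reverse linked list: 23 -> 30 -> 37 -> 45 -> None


Step 1: curr=23, set curr.next=prev(None) | reversed so far: 23
Step 2: curr=30, set curr.next=prev(23) | reversed so far: 30 -> 23
Step 3: curr=37, set curr.next=prev(30) | reversed so far: 37 -> 30 -> 23
Step 4: curr=45, set curr.next=prev(37) | reversed so far: 45 -> 37 -> 30 -> 23

45 -> 37 -> 30 -> 23 -> None


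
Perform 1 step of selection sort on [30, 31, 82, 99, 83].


Initial: [30, 31, 82, 99, 83]
Step 1: min=30 at 0
  Swap: [30, 31, 82, 99, 83]

After 1 step: [30, 31, 82, 99, 83]


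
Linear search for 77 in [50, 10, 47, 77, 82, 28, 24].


i=0: 50!=77
i=1: 10!=77
i=2: 47!=77
i=3: 77==77 found!

Found at 3, 4 comps


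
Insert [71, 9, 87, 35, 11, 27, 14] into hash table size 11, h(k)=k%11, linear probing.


Insert 71: h=5 -> slot 5
Insert 9: h=9 -> slot 9
Insert 87: h=10 -> slot 10
Insert 35: h=2 -> slot 2
Insert 11: h=0 -> slot 0
Insert 27: h=5, 1 probes -> slot 6
Insert 14: h=3 -> slot 3

Table: [11, None, 35, 14, None, 71, 27, None, None, 9, 87]


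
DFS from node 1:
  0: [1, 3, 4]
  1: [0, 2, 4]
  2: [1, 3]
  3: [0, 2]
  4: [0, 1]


Visit 1, push [4, 2, 0]
Visit 0, push [4, 3]
Visit 3, push [2]
Visit 2, push []
Visit 4, push []

DFS order: [1, 0, 3, 2, 4]


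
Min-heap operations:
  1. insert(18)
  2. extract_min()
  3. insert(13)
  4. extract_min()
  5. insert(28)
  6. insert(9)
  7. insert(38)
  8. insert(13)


insert(18) -> [18]
extract_min()->18, []
insert(13) -> [13]
extract_min()->13, []
insert(28) -> [28]
insert(9) -> [9, 28]
insert(38) -> [9, 28, 38]
insert(13) -> [9, 13, 38, 28]

Final heap: [9, 13, 38, 28]


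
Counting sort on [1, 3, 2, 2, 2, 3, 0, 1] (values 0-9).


Input: [1, 3, 2, 2, 2, 3, 0, 1]
Counts: [1, 2, 3, 2, 0, 0, 0, 0, 0, 0]

Sorted: [0, 1, 1, 2, 2, 2, 3, 3]


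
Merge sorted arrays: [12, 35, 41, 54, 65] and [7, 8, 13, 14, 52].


Take 7 from B
Take 8 from B
Take 12 from A
Take 13 from B
Take 14 from B
Take 35 from A
Take 41 from A
Take 52 from B

Merged: [7, 8, 12, 13, 14, 35, 41, 52, 54, 65]


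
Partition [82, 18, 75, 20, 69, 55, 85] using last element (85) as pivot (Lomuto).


Pivot: 85
  82 <= 85: advance i (no swap)
  18 <= 85: advance i (no swap)
  75 <= 85: advance i (no swap)
  20 <= 85: advance i (no swap)
  69 <= 85: advance i (no swap)
  55 <= 85: advance i (no swap)
Place pivot at 6: [82, 18, 75, 20, 69, 55, 85]

Partitioned: [82, 18, 75, 20, 69, 55, 85]


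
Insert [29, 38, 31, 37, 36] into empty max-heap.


Insert 29: [29]
Insert 38: [38, 29]
Insert 31: [38, 29, 31]
Insert 37: [38, 37, 31, 29]
Insert 36: [38, 37, 31, 29, 36]

Final heap: [38, 37, 31, 29, 36]


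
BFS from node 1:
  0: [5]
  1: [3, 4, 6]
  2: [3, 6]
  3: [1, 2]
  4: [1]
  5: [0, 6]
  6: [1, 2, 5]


Visit 1, enqueue [3, 4, 6]
Visit 3, enqueue [2]
Visit 4, enqueue []
Visit 6, enqueue [5]
Visit 2, enqueue []
Visit 5, enqueue [0]
Visit 0, enqueue []

BFS order: [1, 3, 4, 6, 2, 5, 0]


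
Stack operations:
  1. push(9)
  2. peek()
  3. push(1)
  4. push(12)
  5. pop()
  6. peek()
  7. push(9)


push(9) -> [9]
peek()->9
push(1) -> [9, 1]
push(12) -> [9, 1, 12]
pop()->12, [9, 1]
peek()->1
push(9) -> [9, 1, 9]

Final stack: [9, 1, 9]


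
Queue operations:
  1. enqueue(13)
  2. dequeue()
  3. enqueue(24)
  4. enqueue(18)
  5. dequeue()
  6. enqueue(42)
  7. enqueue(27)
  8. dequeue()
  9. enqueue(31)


enqueue(13) -> [13]
dequeue()->13, []
enqueue(24) -> [24]
enqueue(18) -> [24, 18]
dequeue()->24, [18]
enqueue(42) -> [18, 42]
enqueue(27) -> [18, 42, 27]
dequeue()->18, [42, 27]
enqueue(31) -> [42, 27, 31]

Final queue: [42, 27, 31]


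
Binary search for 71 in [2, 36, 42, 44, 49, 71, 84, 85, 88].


Step 1: lo=0, hi=8, mid=4, val=49
Step 2: lo=5, hi=8, mid=6, val=84
Step 3: lo=5, hi=5, mid=5, val=71

Found at index 5


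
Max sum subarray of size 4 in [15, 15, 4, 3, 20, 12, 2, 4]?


[0:4]: 37
[1:5]: 42
[2:6]: 39
[3:7]: 37
[4:8]: 38

Max: 42 at [1:5]


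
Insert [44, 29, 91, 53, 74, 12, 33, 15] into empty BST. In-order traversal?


Insert 44: root
Insert 29: L from 44
Insert 91: R from 44
Insert 53: R from 44 -> L from 91
Insert 74: R from 44 -> L from 91 -> R from 53
Insert 12: L from 44 -> L from 29
Insert 33: L from 44 -> R from 29
Insert 15: L from 44 -> L from 29 -> R from 12

In-order: [12, 15, 29, 33, 44, 53, 74, 91]


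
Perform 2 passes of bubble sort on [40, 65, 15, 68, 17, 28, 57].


Initial: [40, 65, 15, 68, 17, 28, 57]
Pass 1: [40, 15, 65, 17, 28, 57, 68] (4 swaps)
Pass 2: [15, 40, 17, 28, 57, 65, 68] (4 swaps)

After 2 passes: [15, 40, 17, 28, 57, 65, 68]


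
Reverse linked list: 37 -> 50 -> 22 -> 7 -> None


Step 1: curr=37, set curr.next=prev(None) | reversed so far: 37
Step 2: curr=50, set curr.next=prev(37) | reversed so far: 50 -> 37
Step 3: curr=22, set curr.next=prev(50) | reversed so far: 22 -> 50 -> 37
Step 4: curr=7, set curr.next=prev(22) | reversed so far: 7 -> 22 -> 50 -> 37

7 -> 22 -> 50 -> 37 -> None


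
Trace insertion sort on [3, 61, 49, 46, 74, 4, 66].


Initial: [3, 61, 49, 46, 74, 4, 66]
Insert 61: [3, 61, 49, 46, 74, 4, 66]
Insert 49: [3, 49, 61, 46, 74, 4, 66]
Insert 46: [3, 46, 49, 61, 74, 4, 66]
Insert 74: [3, 46, 49, 61, 74, 4, 66]
Insert 4: [3, 4, 46, 49, 61, 74, 66]
Insert 66: [3, 4, 46, 49, 61, 66, 74]

Sorted: [3, 4, 46, 49, 61, 66, 74]


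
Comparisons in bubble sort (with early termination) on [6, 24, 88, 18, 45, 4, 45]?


Algorithm: bubble sort (with early termination)
Input: [6, 24, 88, 18, 45, 4, 45]
Sorted: [4, 6, 18, 24, 45, 45, 88]

21


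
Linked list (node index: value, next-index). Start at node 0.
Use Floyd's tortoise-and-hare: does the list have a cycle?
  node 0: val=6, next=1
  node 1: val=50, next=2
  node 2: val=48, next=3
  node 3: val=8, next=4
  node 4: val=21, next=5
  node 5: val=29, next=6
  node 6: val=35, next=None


Floyd's tortoise (slow, +1) and hare (fast, +2):
  init: slow=0, fast=0
  step 1: slow=1, fast=2
  step 2: slow=2, fast=4
  step 3: slow=3, fast=6
  step 4: fast -> None, no cycle

Cycle: no


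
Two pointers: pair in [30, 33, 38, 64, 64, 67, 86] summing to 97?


lo=0(30)+hi=6(86)=116
lo=0(30)+hi=5(67)=97

Yes: 30+67=97


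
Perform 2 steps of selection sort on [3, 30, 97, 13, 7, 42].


Initial: [3, 30, 97, 13, 7, 42]
Step 1: min=3 at 0
  Swap: [3, 30, 97, 13, 7, 42]
Step 2: min=7 at 4
  Swap: [3, 7, 97, 13, 30, 42]

After 2 steps: [3, 7, 97, 13, 30, 42]


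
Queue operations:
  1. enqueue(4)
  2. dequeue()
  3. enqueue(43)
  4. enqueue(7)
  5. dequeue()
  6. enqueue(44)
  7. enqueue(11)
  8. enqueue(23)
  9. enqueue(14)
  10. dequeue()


enqueue(4) -> [4]
dequeue()->4, []
enqueue(43) -> [43]
enqueue(7) -> [43, 7]
dequeue()->43, [7]
enqueue(44) -> [7, 44]
enqueue(11) -> [7, 44, 11]
enqueue(23) -> [7, 44, 11, 23]
enqueue(14) -> [7, 44, 11, 23, 14]
dequeue()->7, [44, 11, 23, 14]

Final queue: [44, 11, 23, 14]


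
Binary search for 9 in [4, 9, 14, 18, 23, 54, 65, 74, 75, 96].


Step 1: lo=0, hi=9, mid=4, val=23
Step 2: lo=0, hi=3, mid=1, val=9

Found at index 1


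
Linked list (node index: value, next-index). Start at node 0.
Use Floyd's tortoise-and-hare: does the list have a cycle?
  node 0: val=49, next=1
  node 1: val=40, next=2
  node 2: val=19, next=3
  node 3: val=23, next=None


Floyd's tortoise (slow, +1) and hare (fast, +2):
  init: slow=0, fast=0
  step 1: slow=1, fast=2
  step 2: fast 2->3->None, no cycle

Cycle: no


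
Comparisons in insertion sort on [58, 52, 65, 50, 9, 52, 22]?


Algorithm: insertion sort
Input: [58, 52, 65, 50, 9, 52, 22]
Sorted: [9, 22, 50, 52, 52, 58, 65]

18


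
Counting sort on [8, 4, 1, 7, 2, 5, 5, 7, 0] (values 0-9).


Input: [8, 4, 1, 7, 2, 5, 5, 7, 0]
Counts: [1, 1, 1, 0, 1, 2, 0, 2, 1, 0]

Sorted: [0, 1, 2, 4, 5, 5, 7, 7, 8]


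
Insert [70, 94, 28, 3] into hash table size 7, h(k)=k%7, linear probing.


Insert 70: h=0 -> slot 0
Insert 94: h=3 -> slot 3
Insert 28: h=0, 1 probes -> slot 1
Insert 3: h=3, 1 probes -> slot 4

Table: [70, 28, None, 94, 3, None, None]


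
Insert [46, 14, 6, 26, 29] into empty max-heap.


Insert 46: [46]
Insert 14: [46, 14]
Insert 6: [46, 14, 6]
Insert 26: [46, 26, 6, 14]
Insert 29: [46, 29, 6, 14, 26]

Final heap: [46, 29, 6, 14, 26]


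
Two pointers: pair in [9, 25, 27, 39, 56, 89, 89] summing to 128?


lo=0(9)+hi=6(89)=98
lo=1(25)+hi=6(89)=114
lo=2(27)+hi=6(89)=116
lo=3(39)+hi=6(89)=128

Yes: 39+89=128


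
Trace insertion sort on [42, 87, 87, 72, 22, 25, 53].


Initial: [42, 87, 87, 72, 22, 25, 53]
Insert 87: [42, 87, 87, 72, 22, 25, 53]
Insert 87: [42, 87, 87, 72, 22, 25, 53]
Insert 72: [42, 72, 87, 87, 22, 25, 53]
Insert 22: [22, 42, 72, 87, 87, 25, 53]
Insert 25: [22, 25, 42, 72, 87, 87, 53]
Insert 53: [22, 25, 42, 53, 72, 87, 87]

Sorted: [22, 25, 42, 53, 72, 87, 87]


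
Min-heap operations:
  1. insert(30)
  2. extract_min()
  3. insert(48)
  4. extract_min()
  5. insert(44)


insert(30) -> [30]
extract_min()->30, []
insert(48) -> [48]
extract_min()->48, []
insert(44) -> [44]

Final heap: [44]


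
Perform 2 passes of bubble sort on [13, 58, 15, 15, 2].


Initial: [13, 58, 15, 15, 2]
Pass 1: [13, 15, 15, 2, 58] (3 swaps)
Pass 2: [13, 15, 2, 15, 58] (1 swaps)

After 2 passes: [13, 15, 2, 15, 58]


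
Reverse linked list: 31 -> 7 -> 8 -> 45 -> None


Step 1: curr=31, set curr.next=prev(None) | reversed so far: 31
Step 2: curr=7, set curr.next=prev(31) | reversed so far: 7 -> 31
Step 3: curr=8, set curr.next=prev(7) | reversed so far: 8 -> 7 -> 31
Step 4: curr=45, set curr.next=prev(8) | reversed so far: 45 -> 8 -> 7 -> 31

45 -> 8 -> 7 -> 31 -> None


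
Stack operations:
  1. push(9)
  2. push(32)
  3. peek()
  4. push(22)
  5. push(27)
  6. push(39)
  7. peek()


push(9) -> [9]
push(32) -> [9, 32]
peek()->32
push(22) -> [9, 32, 22]
push(27) -> [9, 32, 22, 27]
push(39) -> [9, 32, 22, 27, 39]
peek()->39

Final stack: [9, 32, 22, 27, 39]


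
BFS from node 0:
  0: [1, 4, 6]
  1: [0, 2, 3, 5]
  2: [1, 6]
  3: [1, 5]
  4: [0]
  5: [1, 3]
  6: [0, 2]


Visit 0, enqueue [1, 4, 6]
Visit 1, enqueue [2, 3, 5]
Visit 4, enqueue []
Visit 6, enqueue []
Visit 2, enqueue []
Visit 3, enqueue []
Visit 5, enqueue []

BFS order: [0, 1, 4, 6, 2, 3, 5]


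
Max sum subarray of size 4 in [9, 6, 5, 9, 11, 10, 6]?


[0:4]: 29
[1:5]: 31
[2:6]: 35
[3:7]: 36

Max: 36 at [3:7]


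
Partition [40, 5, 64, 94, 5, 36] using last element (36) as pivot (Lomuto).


Pivot: 36
  5 <= 36: swap -> [5, 40, 64, 94, 5, 36]
  5 <= 36: swap -> [5, 5, 64, 94, 40, 36]
Place pivot at 2: [5, 5, 36, 94, 40, 64]

Partitioned: [5, 5, 36, 94, 40, 64]


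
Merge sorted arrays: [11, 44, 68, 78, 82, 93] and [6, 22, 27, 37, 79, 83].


Take 6 from B
Take 11 from A
Take 22 from B
Take 27 from B
Take 37 from B
Take 44 from A
Take 68 from A
Take 78 from A
Take 79 from B
Take 82 from A
Take 83 from B

Merged: [6, 11, 22, 27, 37, 44, 68, 78, 79, 82, 83, 93]


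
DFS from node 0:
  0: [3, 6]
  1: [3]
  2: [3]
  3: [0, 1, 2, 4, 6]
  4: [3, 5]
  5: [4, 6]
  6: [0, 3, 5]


Visit 0, push [6, 3]
Visit 3, push [6, 4, 2, 1]
Visit 1, push []
Visit 2, push []
Visit 4, push [5]
Visit 5, push [6]
Visit 6, push []

DFS order: [0, 3, 1, 2, 4, 5, 6]


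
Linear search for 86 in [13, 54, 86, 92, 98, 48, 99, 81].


i=0: 13!=86
i=1: 54!=86
i=2: 86==86 found!

Found at 2, 3 comps


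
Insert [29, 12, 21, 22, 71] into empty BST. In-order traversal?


Insert 29: root
Insert 12: L from 29
Insert 21: L from 29 -> R from 12
Insert 22: L from 29 -> R from 12 -> R from 21
Insert 71: R from 29

In-order: [12, 21, 22, 29, 71]


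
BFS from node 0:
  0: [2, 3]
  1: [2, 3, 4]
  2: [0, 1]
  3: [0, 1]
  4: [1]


Visit 0, enqueue [2, 3]
Visit 2, enqueue [1]
Visit 3, enqueue []
Visit 1, enqueue [4]
Visit 4, enqueue []

BFS order: [0, 2, 3, 1, 4]


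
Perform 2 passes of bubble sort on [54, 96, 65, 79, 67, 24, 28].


Initial: [54, 96, 65, 79, 67, 24, 28]
Pass 1: [54, 65, 79, 67, 24, 28, 96] (5 swaps)
Pass 2: [54, 65, 67, 24, 28, 79, 96] (3 swaps)

After 2 passes: [54, 65, 67, 24, 28, 79, 96]


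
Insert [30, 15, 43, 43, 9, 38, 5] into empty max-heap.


Insert 30: [30]
Insert 15: [30, 15]
Insert 43: [43, 15, 30]
Insert 43: [43, 43, 30, 15]
Insert 9: [43, 43, 30, 15, 9]
Insert 38: [43, 43, 38, 15, 9, 30]
Insert 5: [43, 43, 38, 15, 9, 30, 5]

Final heap: [43, 43, 38, 15, 9, 30, 5]


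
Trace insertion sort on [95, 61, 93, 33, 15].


Initial: [95, 61, 93, 33, 15]
Insert 61: [61, 95, 93, 33, 15]
Insert 93: [61, 93, 95, 33, 15]
Insert 33: [33, 61, 93, 95, 15]
Insert 15: [15, 33, 61, 93, 95]

Sorted: [15, 33, 61, 93, 95]


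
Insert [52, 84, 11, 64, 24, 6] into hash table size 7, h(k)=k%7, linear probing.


Insert 52: h=3 -> slot 3
Insert 84: h=0 -> slot 0
Insert 11: h=4 -> slot 4
Insert 64: h=1 -> slot 1
Insert 24: h=3, 2 probes -> slot 5
Insert 6: h=6 -> slot 6

Table: [84, 64, None, 52, 11, 24, 6]


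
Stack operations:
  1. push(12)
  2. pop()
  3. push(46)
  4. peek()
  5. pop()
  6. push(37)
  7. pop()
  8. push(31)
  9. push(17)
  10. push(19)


push(12) -> [12]
pop()->12, []
push(46) -> [46]
peek()->46
pop()->46, []
push(37) -> [37]
pop()->37, []
push(31) -> [31]
push(17) -> [31, 17]
push(19) -> [31, 17, 19]

Final stack: [31, 17, 19]


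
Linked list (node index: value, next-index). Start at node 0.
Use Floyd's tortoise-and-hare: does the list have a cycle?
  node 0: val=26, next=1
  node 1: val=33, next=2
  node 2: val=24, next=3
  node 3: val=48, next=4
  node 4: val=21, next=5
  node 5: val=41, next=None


Floyd's tortoise (slow, +1) and hare (fast, +2):
  init: slow=0, fast=0
  step 1: slow=1, fast=2
  step 2: slow=2, fast=4
  step 3: fast 4->5->None, no cycle

Cycle: no


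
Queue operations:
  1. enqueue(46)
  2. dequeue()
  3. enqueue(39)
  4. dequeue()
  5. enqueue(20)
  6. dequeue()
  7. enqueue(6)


enqueue(46) -> [46]
dequeue()->46, []
enqueue(39) -> [39]
dequeue()->39, []
enqueue(20) -> [20]
dequeue()->20, []
enqueue(6) -> [6]

Final queue: [6]


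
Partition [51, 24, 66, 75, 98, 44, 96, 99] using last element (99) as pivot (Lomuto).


Pivot: 99
  51 <= 99: advance i (no swap)
  24 <= 99: advance i (no swap)
  66 <= 99: advance i (no swap)
  75 <= 99: advance i (no swap)
  98 <= 99: advance i (no swap)
  44 <= 99: advance i (no swap)
  96 <= 99: advance i (no swap)
Place pivot at 7: [51, 24, 66, 75, 98, 44, 96, 99]

Partitioned: [51, 24, 66, 75, 98, 44, 96, 99]


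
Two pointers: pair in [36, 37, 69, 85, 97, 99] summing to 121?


lo=0(36)+hi=5(99)=135
lo=0(36)+hi=4(97)=133
lo=0(36)+hi=3(85)=121

Yes: 36+85=121


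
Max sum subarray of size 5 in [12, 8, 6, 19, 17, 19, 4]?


[0:5]: 62
[1:6]: 69
[2:7]: 65

Max: 69 at [1:6]


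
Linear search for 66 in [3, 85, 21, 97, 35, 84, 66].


i=0: 3!=66
i=1: 85!=66
i=2: 21!=66
i=3: 97!=66
i=4: 35!=66
i=5: 84!=66
i=6: 66==66 found!

Found at 6, 7 comps


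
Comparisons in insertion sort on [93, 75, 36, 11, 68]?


Algorithm: insertion sort
Input: [93, 75, 36, 11, 68]
Sorted: [11, 36, 68, 75, 93]

9


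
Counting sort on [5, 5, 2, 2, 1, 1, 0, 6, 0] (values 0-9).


Input: [5, 5, 2, 2, 1, 1, 0, 6, 0]
Counts: [2, 2, 2, 0, 0, 2, 1, 0, 0, 0]

Sorted: [0, 0, 1, 1, 2, 2, 5, 5, 6]


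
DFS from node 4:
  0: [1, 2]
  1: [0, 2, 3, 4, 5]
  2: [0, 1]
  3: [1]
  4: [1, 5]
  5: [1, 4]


Visit 4, push [5, 1]
Visit 1, push [5, 3, 2, 0]
Visit 0, push [2]
Visit 2, push []
Visit 3, push []
Visit 5, push []

DFS order: [4, 1, 0, 2, 3, 5]


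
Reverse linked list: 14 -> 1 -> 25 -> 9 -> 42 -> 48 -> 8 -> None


Step 1: curr=14, set curr.next=prev(None) | reversed so far: 14
Step 2: curr=1, set curr.next=prev(14) | reversed so far: 1 -> 14
Step 3: curr=25, set curr.next=prev(1) | reversed so far: 25 -> 1 -> 14
Step 4: curr=9, set curr.next=prev(25) | reversed so far: 9 -> 25 -> 1 -> 14
Step 5: curr=42, set curr.next=prev(9) | reversed so far: 42 -> 9 -> 25 -> 1 -> 14
Step 6: curr=48, set curr.next=prev(42) | reversed so far: 48 -> 42 -> 9 -> 25 -> 1 -> 14
Step 7: curr=8, set curr.next=prev(48) | reversed so far: 8 -> 48 -> 42 -> 9 -> 25 -> 1 -> 14

8 -> 48 -> 42 -> 9 -> 25 -> 1 -> 14 -> None


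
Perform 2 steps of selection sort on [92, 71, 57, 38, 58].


Initial: [92, 71, 57, 38, 58]
Step 1: min=38 at 3
  Swap: [38, 71, 57, 92, 58]
Step 2: min=57 at 2
  Swap: [38, 57, 71, 92, 58]

After 2 steps: [38, 57, 71, 92, 58]


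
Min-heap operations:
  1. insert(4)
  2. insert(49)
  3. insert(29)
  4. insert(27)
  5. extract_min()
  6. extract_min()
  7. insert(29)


insert(4) -> [4]
insert(49) -> [4, 49]
insert(29) -> [4, 49, 29]
insert(27) -> [4, 27, 29, 49]
extract_min()->4, [27, 49, 29]
extract_min()->27, [29, 49]
insert(29) -> [29, 49, 29]

Final heap: [29, 49, 29]


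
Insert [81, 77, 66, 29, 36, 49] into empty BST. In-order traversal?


Insert 81: root
Insert 77: L from 81
Insert 66: L from 81 -> L from 77
Insert 29: L from 81 -> L from 77 -> L from 66
Insert 36: L from 81 -> L from 77 -> L from 66 -> R from 29
Insert 49: L from 81 -> L from 77 -> L from 66 -> R from 29 -> R from 36

In-order: [29, 36, 49, 66, 77, 81]


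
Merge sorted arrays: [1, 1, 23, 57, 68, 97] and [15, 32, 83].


Take 1 from A
Take 1 from A
Take 15 from B
Take 23 from A
Take 32 from B
Take 57 from A
Take 68 from A
Take 83 from B

Merged: [1, 1, 15, 23, 32, 57, 68, 83, 97]


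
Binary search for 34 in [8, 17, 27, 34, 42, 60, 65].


Step 1: lo=0, hi=6, mid=3, val=34

Found at index 3


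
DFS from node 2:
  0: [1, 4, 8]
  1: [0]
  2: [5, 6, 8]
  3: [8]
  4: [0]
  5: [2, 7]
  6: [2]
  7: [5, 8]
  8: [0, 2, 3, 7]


Visit 2, push [8, 6, 5]
Visit 5, push [7]
Visit 7, push [8]
Visit 8, push [3, 0]
Visit 0, push [4, 1]
Visit 1, push []
Visit 4, push []
Visit 3, push []
Visit 6, push []

DFS order: [2, 5, 7, 8, 0, 1, 4, 3, 6]


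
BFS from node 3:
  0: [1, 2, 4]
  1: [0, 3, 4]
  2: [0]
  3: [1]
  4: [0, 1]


Visit 3, enqueue [1]
Visit 1, enqueue [0, 4]
Visit 0, enqueue [2]
Visit 4, enqueue []
Visit 2, enqueue []

BFS order: [3, 1, 0, 4, 2]


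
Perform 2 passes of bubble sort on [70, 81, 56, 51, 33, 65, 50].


Initial: [70, 81, 56, 51, 33, 65, 50]
Pass 1: [70, 56, 51, 33, 65, 50, 81] (5 swaps)
Pass 2: [56, 51, 33, 65, 50, 70, 81] (5 swaps)

After 2 passes: [56, 51, 33, 65, 50, 70, 81]


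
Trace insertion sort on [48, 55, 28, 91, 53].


Initial: [48, 55, 28, 91, 53]
Insert 55: [48, 55, 28, 91, 53]
Insert 28: [28, 48, 55, 91, 53]
Insert 91: [28, 48, 55, 91, 53]
Insert 53: [28, 48, 53, 55, 91]

Sorted: [28, 48, 53, 55, 91]


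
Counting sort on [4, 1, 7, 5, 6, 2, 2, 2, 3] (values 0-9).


Input: [4, 1, 7, 5, 6, 2, 2, 2, 3]
Counts: [0, 1, 3, 1, 1, 1, 1, 1, 0, 0]

Sorted: [1, 2, 2, 2, 3, 4, 5, 6, 7]


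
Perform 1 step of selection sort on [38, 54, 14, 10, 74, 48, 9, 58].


Initial: [38, 54, 14, 10, 74, 48, 9, 58]
Step 1: min=9 at 6
  Swap: [9, 54, 14, 10, 74, 48, 38, 58]

After 1 step: [9, 54, 14, 10, 74, 48, 38, 58]


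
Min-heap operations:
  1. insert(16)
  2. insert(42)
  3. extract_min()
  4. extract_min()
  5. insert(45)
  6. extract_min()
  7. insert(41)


insert(16) -> [16]
insert(42) -> [16, 42]
extract_min()->16, [42]
extract_min()->42, []
insert(45) -> [45]
extract_min()->45, []
insert(41) -> [41]

Final heap: [41]


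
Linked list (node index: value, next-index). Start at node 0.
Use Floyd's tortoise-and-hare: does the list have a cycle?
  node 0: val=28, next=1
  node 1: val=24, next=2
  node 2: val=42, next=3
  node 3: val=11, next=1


Floyd's tortoise (slow, +1) and hare (fast, +2):
  init: slow=0, fast=0
  step 1: slow=1, fast=2
  step 2: slow=2, fast=1
  step 3: slow=3, fast=3
  slow == fast at node 3: cycle detected

Cycle: yes


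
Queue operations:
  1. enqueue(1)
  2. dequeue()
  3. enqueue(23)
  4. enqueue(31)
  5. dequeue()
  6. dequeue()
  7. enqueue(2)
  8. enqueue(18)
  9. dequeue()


enqueue(1) -> [1]
dequeue()->1, []
enqueue(23) -> [23]
enqueue(31) -> [23, 31]
dequeue()->23, [31]
dequeue()->31, []
enqueue(2) -> [2]
enqueue(18) -> [2, 18]
dequeue()->2, [18]

Final queue: [18]


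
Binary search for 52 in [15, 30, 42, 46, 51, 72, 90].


Step 1: lo=0, hi=6, mid=3, val=46
Step 2: lo=4, hi=6, mid=5, val=72
Step 3: lo=4, hi=4, mid=4, val=51

Not found


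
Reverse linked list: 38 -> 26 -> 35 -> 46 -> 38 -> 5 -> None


Step 1: curr=38, set curr.next=prev(None) | reversed so far: 38
Step 2: curr=26, set curr.next=prev(38) | reversed so far: 26 -> 38
Step 3: curr=35, set curr.next=prev(26) | reversed so far: 35 -> 26 -> 38
Step 4: curr=46, set curr.next=prev(35) | reversed so far: 46 -> 35 -> 26 -> 38
Step 5: curr=38, set curr.next=prev(46) | reversed so far: 38 -> 46 -> 35 -> 26 -> 38
Step 6: curr=5, set curr.next=prev(38) | reversed so far: 5 -> 38 -> 46 -> 35 -> 26 -> 38

5 -> 38 -> 46 -> 35 -> 26 -> 38 -> None


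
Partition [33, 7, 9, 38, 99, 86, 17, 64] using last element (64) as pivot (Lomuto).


Pivot: 64
  33 <= 64: advance i (no swap)
  7 <= 64: advance i (no swap)
  9 <= 64: advance i (no swap)
  38 <= 64: advance i (no swap)
  17 <= 64: swap -> [33, 7, 9, 38, 17, 86, 99, 64]
Place pivot at 5: [33, 7, 9, 38, 17, 64, 99, 86]

Partitioned: [33, 7, 9, 38, 17, 64, 99, 86]


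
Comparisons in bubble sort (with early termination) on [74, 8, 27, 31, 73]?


Algorithm: bubble sort (with early termination)
Input: [74, 8, 27, 31, 73]
Sorted: [8, 27, 31, 73, 74]

7


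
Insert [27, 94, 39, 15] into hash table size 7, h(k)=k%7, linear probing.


Insert 27: h=6 -> slot 6
Insert 94: h=3 -> slot 3
Insert 39: h=4 -> slot 4
Insert 15: h=1 -> slot 1

Table: [None, 15, None, 94, 39, None, 27]


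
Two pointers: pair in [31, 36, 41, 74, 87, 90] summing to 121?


lo=0(31)+hi=5(90)=121

Yes: 31+90=121


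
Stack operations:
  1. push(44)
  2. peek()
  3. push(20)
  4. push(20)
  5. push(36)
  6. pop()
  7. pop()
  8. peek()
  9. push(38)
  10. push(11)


push(44) -> [44]
peek()->44
push(20) -> [44, 20]
push(20) -> [44, 20, 20]
push(36) -> [44, 20, 20, 36]
pop()->36, [44, 20, 20]
pop()->20, [44, 20]
peek()->20
push(38) -> [44, 20, 38]
push(11) -> [44, 20, 38, 11]

Final stack: [44, 20, 38, 11]


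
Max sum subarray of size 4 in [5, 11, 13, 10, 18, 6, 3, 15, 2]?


[0:4]: 39
[1:5]: 52
[2:6]: 47
[3:7]: 37
[4:8]: 42
[5:9]: 26

Max: 52 at [1:5]


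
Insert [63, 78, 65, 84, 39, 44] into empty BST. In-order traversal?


Insert 63: root
Insert 78: R from 63
Insert 65: R from 63 -> L from 78
Insert 84: R from 63 -> R from 78
Insert 39: L from 63
Insert 44: L from 63 -> R from 39

In-order: [39, 44, 63, 65, 78, 84]


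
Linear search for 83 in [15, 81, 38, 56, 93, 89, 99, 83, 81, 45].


i=0: 15!=83
i=1: 81!=83
i=2: 38!=83
i=3: 56!=83
i=4: 93!=83
i=5: 89!=83
i=6: 99!=83
i=7: 83==83 found!

Found at 7, 8 comps


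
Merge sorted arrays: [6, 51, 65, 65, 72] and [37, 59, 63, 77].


Take 6 from A
Take 37 from B
Take 51 from A
Take 59 from B
Take 63 from B
Take 65 from A
Take 65 from A
Take 72 from A

Merged: [6, 37, 51, 59, 63, 65, 65, 72, 77]


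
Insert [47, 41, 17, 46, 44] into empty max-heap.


Insert 47: [47]
Insert 41: [47, 41]
Insert 17: [47, 41, 17]
Insert 46: [47, 46, 17, 41]
Insert 44: [47, 46, 17, 41, 44]

Final heap: [47, 46, 17, 41, 44]
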